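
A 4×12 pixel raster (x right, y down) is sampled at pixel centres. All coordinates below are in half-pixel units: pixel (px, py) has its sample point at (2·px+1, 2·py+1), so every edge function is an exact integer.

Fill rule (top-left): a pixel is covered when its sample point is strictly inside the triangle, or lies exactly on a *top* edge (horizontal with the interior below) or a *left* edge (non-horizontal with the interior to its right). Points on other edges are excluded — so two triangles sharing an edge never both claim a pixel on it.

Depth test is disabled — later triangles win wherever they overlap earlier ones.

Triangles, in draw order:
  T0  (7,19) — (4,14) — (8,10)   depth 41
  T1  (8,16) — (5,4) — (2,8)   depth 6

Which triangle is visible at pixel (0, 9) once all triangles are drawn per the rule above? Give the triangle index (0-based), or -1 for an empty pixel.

T0:
  2·area = 32
  edge (7, 19)→(4, 14): d=(-3,-5) top-left  bias=+0
  edge (4, 14)→(8, 10): d=(4,-4) top-left  bias=+0
  edge (8, 10)→(7, 19): d=(-1,9) right/bottom  bias=-1
    (0,4)@(1, 9): e=[0,-32,64] → ·  [on edge]
    (3,5)@(7, 11): e=[24,0,8] → #  [on edge]
    (2,6)@(5, 13): e=[8,0,24] → #  [on edge]
    (1,7)@(3, 15): e=[-8,0,40] → ·  [on edge]
    (2,7)@(5, 15): e=[2,8,22] → #
    (0,8)@(1, 17): e=[-24,0,56] → ·  [on edge]
    (2,8)@(5, 17): e=[-4,16,20] → ·
    (3,8)@(7, 17): e=[6,24,2] → #
    (3,9)@(7, 19): e=[0,32,0] → ·  [on edge]
  covered (6 px):
    · · · ·
    · · · ·
    · · · ·
    · · · ·
    · · · ·
    · · · #
    · · # #
    · · # #
    · · · #
    · · · ·
    · · · ·
    · · · ·
T1:
  2·area = 48  (B↔C swapped to make it positive)
  edge (8, 16)→(2, 8): d=(-6,-8) top-left  bias=+0
  edge (2, 8)→(5, 4): d=(3,-4) top-left  bias=+0
  edge (5, 4)→(8, 16): d=(3,12) right/bottom  bias=-1
    (2,2)@(5, 5): e=[42,3,3] → #
    (3,2)@(7, 5): e=[58,11,-21] → ·
    (1,3)@(3, 7): e=[14,1,33] → #
    (3,3)@(7, 7): e=[46,17,-15] → ·
    (1,4)@(3, 9): e=[2,7,39] → #
    (3,4)@(7, 9): e=[34,23,-9] → ·
    (1,5)@(3, 11): e=[-10,13,45] → ·
    (2,5)@(5, 11): e=[6,21,21] → #
    (3,5)@(7, 11): e=[22,29,-3] → ·
    (2,6)@(5, 13): e=[-6,27,27] → ·
    (3,6)@(7, 13): e=[10,35,3] → #
    (3,7)@(7, 15): e=[-2,41,9] → ·
  covered (7 px):
    · · · ·
    · · · ·
    · · # ·
    · # # ·
    · # # ·
    · · # ·
    · · · #
    · · · ·
    · · · ·
    · · · ·
    · · · ·
    · · · ·

Z-buffer (winner per pixel, '.' = empty):
  . . . .
  . . . .
  . . 1 .
  . 1 1 .
  . 1 1 .
  . . 1 0
  . . 0 1
  . . 0 0
  . . . 0
  . . . .
  . . . .
  . . . .

Answer: -1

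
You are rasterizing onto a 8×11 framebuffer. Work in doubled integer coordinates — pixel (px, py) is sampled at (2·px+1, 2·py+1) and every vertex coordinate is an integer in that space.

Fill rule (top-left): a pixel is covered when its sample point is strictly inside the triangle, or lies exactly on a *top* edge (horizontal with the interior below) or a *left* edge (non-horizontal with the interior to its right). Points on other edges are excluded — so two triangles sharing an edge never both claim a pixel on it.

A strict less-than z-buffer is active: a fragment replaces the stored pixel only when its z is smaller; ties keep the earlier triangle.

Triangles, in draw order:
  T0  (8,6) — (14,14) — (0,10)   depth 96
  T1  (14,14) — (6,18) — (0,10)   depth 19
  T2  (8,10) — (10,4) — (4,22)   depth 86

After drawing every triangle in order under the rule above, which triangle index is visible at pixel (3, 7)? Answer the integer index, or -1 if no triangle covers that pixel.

T0:
  2·area = 88
  edge (8, 6)→(14, 14): d=(6,8) right/bottom  bias=-1
  edge (14, 14)→(0, 10): d=(-14,-4) top-left  bias=+0
  edge (0, 10)→(8, 6): d=(8,-4) top-left  bias=+0
    (3,3)@(7, 7): e=[14,70,4] → #
    (4,3)@(9, 7): e=[-2,78,12] → ·
    (1,4)@(3, 9): e=[58,26,4] → #
    (2,4)@(5, 9): e=[42,34,12] → #
    (4,4)@(9, 9): e=[10,50,28] → #
    (5,4)@(11, 9): e=[-6,58,36] → ·
    (1,5)@(3, 11): e=[70,-2,20] → ·
    (2,5)@(5, 11): e=[54,6,28] → #
    (5,5)@(11, 11): e=[6,30,52] → #
    (6,5)@(13, 11): e=[-10,38,60] → ·
    (2,6)@(5, 13): e=[66,-22,44] → ·
    (3,6)@(7, 13): e=[50,-14,52] → ·
  covered (11 px):
    · · · · · · · ·
    · · · · · · · ·
    · · · · · · · ·
    · · · # · · · ·
    · # # # # · · ·
    · · # # # # · ·
    · · · · · # # ·
    · · · · · · · ·
    · · · · · · · ·
    · · · · · · · ·
    · · · · · · · ·
T1:
  2·area = 88
  edge (14, 14)→(6, 18): d=(-8,4) right/bottom  bias=-1
  edge (6, 18)→(0, 10): d=(-6,-8) top-left  bias=+0
  edge (0, 10)→(14, 14): d=(14,4) right/bottom  bias=-1
    (0,5)@(1, 11): e=[76,2,10] → #
    (1,5)@(3, 11): e=[68,18,2] → #
    (2,5)@(5, 11): e=[60,34,-6] → ·
    (0,6)@(1, 13): e=[60,-10,38] → ·
    (1,6)@(3, 13): e=[52,6,30] → #
    (2,6)@(5, 13): e=[44,22,22] → #
    (3,6)@(7, 13): e=[36,38,14] → #
    (4,6)@(9, 13): e=[28,54,6] → #
    (5,6)@(11, 13): e=[20,70,-2] → ·
    (1,7)@(3, 15): e=[36,-6,58] → ·
    (2,7)@(5, 15): e=[28,10,50] → #
    (5,7)@(11, 15): e=[4,58,26] → #
  covered (11 px):
    · · · · · · · ·
    · · · · · · · ·
    · · · · · · · ·
    · · · · · · · ·
    · · · · · · · ·
    # # · · · · · ·
    · # # # # · · ·
    · · # # # # · ·
    · · · # · · · ·
    · · · · · · · ·
    · · · · · · · ·
T2:
  degenerate (2·area = 0) — covers nothing

Z-buffer (winner per pixel, '.' = empty):
  . . . . . . . .
  . . . . . . . .
  . . . . . . . .
  . . . 0 . . . .
  . 0 0 0 0 . . .
  1 1 0 0 0 0 . .
  . 1 1 1 1 0 0 .
  . . 1 1 1 1 . .
  . . . 1 . . . .
  . . . . . . . .
  . . . . . . . .

Final: 1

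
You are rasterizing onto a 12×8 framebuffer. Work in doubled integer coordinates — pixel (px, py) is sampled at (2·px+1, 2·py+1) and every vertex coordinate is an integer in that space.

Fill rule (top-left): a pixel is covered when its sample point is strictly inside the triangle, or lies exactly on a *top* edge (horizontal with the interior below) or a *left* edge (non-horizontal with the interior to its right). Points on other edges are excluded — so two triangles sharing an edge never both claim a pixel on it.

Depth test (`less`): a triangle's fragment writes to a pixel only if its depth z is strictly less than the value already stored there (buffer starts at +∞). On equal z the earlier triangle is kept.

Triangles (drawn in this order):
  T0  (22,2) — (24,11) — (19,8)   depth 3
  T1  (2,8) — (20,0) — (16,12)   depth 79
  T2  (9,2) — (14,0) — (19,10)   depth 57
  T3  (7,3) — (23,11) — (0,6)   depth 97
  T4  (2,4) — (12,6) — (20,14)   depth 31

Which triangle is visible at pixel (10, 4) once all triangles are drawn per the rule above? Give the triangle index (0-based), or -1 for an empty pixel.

T0:
  2·area = 39
  edge (22, 2)→(24, 11): d=(2,9) right/bottom  bias=-1
  edge (24, 11)→(19, 8): d=(-5,-3) top-left  bias=+0
  edge (19, 8)→(22, 2): d=(3,-6) top-left  bias=+0
    (10,2)@(21, 5): e=[15,21,3] → #
    (11,2)@(23, 5): e=[-3,27,15] → ·
    (10,3)@(21, 7): e=[19,11,9] → #
    (11,3)@(23, 7): e=[1,17,21] → #
    (10,4)@(21, 9): e=[23,1,15] → #
    (10,5)@(21, 11): e=[27,-9,21] → ·
    (11,5)@(23, 11): e=[9,-3,33] → ·
  covered (5 px):
    · · · · · · · · · · · ·
    · · · · · · · · · · · ·
    · · · · · · · · · · # ·
    · · · · · · · · · · # #
    · · · · · · · · · · # #
    · · · · · · · · · · · ·
    · · · · · · · · · · · ·
    · · · · · · · · · · · ·
T1:
  2·area = 184
  edge (2, 8)→(20, 0): d=(18,-8) top-left  bias=+0
  edge (20, 0)→(16, 12): d=(-4,12) right/bottom  bias=-1
  edge (16, 12)→(2, 8): d=(-14,-4) top-left  bias=+0
    (9,0)@(19, 1): e=[10,8,166] → #
    (10,0)@(21, 1): e=[26,-16,174] → ·
    (7,1)@(15, 3): e=[14,48,122] → #
    (8,1)@(17, 3): e=[30,24,130] → #
    (9,1)@(19, 3): e=[46,0,138] → ·  [on edge]
    (4,2)@(9, 5): e=[2,112,70] → #
    (5,2)@(11, 5): e=[18,88,78] → #
    (6,2)@(13, 5): e=[34,64,86] → #
    (9,2)@(19, 5): e=[82,-8,110] → ·
    (2,3)@(5, 7): e=[6,152,26] → #
    (3,3)@(7, 7): e=[22,128,34] → #
    (9,3)@(19, 7): e=[118,-16,82] → ·
    (8,4)@(17, 9): e=[138,0,46] → ·  [on edge]
    (7,7)@(15, 15): e=[230,0,-46] → ·  [on edge]
  covered (22 px):
    · · · · · · · · · # · ·
    · · · · · · · # # · · ·
    · · · · # # # # # · · ·
    · · # # # # # # # · · ·
    · · · # # # # # · · · ·
    · · · · · · # # · · · ·
    · · · · · · · · · · · ·
    · · · · · · · · · · · ·
T2:
  2·area = 60
  edge (9, 2)→(14, 0): d=(5,-2) top-left  bias=+0
  edge (14, 0)→(19, 10): d=(5,10) right/bottom  bias=-1
  edge (19, 10)→(9, 2): d=(-10,-8) top-left  bias=+0
    (6,0)@(13, 1): e=[3,15,42] → #
    (7,0)@(15, 1): e=[7,-5,58] → ·
    (5,1)@(11, 3): e=[9,45,6] → #
    (7,1)@(15, 3): e=[17,5,38] → #
    (8,1)@(17, 3): e=[21,-15,54] → ·
    (5,2)@(11, 5): e=[19,55,-14] → ·
    (6,2)@(13, 5): e=[23,35,2] → #
    (8,2)@(17, 5): e=[31,-5,34] → ·
    (6,3)@(13, 7): e=[33,45,-18] → ·
    (7,3)@(15, 7): e=[37,25,-2] → ·
    (8,3)@(17, 7): e=[41,5,14] → #
    (9,3)@(19, 7): e=[45,-15,30] → ·
  covered (7 px):
    · · · · · · # · · · · ·
    · · · · · # # # · · · ·
    · · · · · · # # · · · ·
    · · · · · · · · # · · ·
    · · · · · · · · · · · ·
    · · · · · · · · · · · ·
    · · · · · · · · · · · ·
    · · · · · · · · · · · ·
T3:
  2·area = 104
  edge (7, 3)→(23, 11): d=(16,8) right/bottom  bias=-1
  edge (23, 11)→(0, 6): d=(-23,-5) top-left  bias=+0
  edge (0, 6)→(7, 3): d=(7,-3) top-left  bias=+0
    (1,0)@(3, 1): e=[0,130,-26] → ·  [on edge]
    (3,1)@(7, 3): e=[0,104,0] → ·  [on edge]
    (1,2)@(3, 5): e=[64,38,2] → #
    (2,2)@(5, 5): e=[48,48,8] → #
    (3,2)@(7, 5): e=[32,58,14] → #
    (4,2)@(9, 5): e=[16,68,20] → #
    (5,2)@(11, 5): e=[0,78,26] → ·  [on edge]
    (1,3)@(3, 7): e=[96,-8,16] → ·
    (2,3)@(5, 7): e=[80,2,22] → #
    (5,3)@(11, 7): e=[32,32,40] → #
    (6,3)@(13, 7): e=[16,42,46] → #
    (7,3)@(15, 7): e=[0,52,52] → ·  [on edge]
    (9,4)@(19, 9): e=[0,26,78] → ·  [on edge]
    (11,5)@(23, 11): e=[0,0,104] → ·  [on edge]
  covered (11 px):
    · · · · · · · · · · · ·
    · · · · · · · · · · · ·
    · # # # # · · · · · · ·
    · · # # # # # · · · · ·
    · · · · · · · # # · · ·
    · · · · · · · · · · · ·
    · · · · · · · · · · · ·
    · · · · · · · · · · · ·
T4:
  2·area = 64
  edge (2, 4)→(12, 6): d=(10,2) right/bottom  bias=-1
  edge (12, 6)→(20, 14): d=(8,8) right/bottom  bias=-1
  edge (20, 14)→(2, 4): d=(-18,-10) top-left  bias=+0
    (3,0)@(7, 1): e=[-40,0,104] → ·  [on edge]
    (4,1)@(9, 3): e=[-24,0,88] → ·  [on edge]
    (2,2)@(5, 5): e=[4,48,12] → #
    (3,2)@(7, 5): e=[0,32,32] → ·  [on edge]
    (5,2)@(11, 5): e=[-8,0,72] → ·  [on edge]
    (2,3)@(5, 7): e=[24,64,-24] → ·
    (4,3)@(9, 7): e=[16,32,16] → #
    (5,3)@(11, 7): e=[12,16,36] → #
    (6,3)@(13, 7): e=[8,0,56] → ·  [on edge]
    (8,3)@(17, 7): e=[0,-32,96] → ·  [on edge]
    (4,4)@(9, 9): e=[36,48,-20] → ·
    (5,4)@(11, 9): e=[32,32,0] → #  [on edge]
    (7,4)@(15, 9): e=[24,0,40] → ·  [on edge]
    (8,5)@(17, 11): e=[40,0,24] → ·  [on edge]
    (9,6)@(19, 13): e=[56,0,8] → ·  [on edge]
    (10,7)@(21, 15): e=[72,0,-8] → ·  [on edge]
  covered (6 px):
    · · · · · · · · · · · ·
    · · · · · · · · · · · ·
    · · # · · · · · · · · ·
    · · · · # # · · · · · ·
    · · · · · # # · · · · ·
    · · · · · · · # · · · ·
    · · · · · · · · · · · ·
    · · · · · · · · · · · ·

Z-buffer (winner per pixel, '.' = empty):
  . . . . . . 2 . . 1 . .
  . . . . . 2 2 2 1 . . .
  . 3 4 3 1 1 2 2 1 . 0 .
  . . 1 1 4 4 1 1 2 . 0 0
  . . . 1 1 4 4 1 3 . 0 0
  . . . . . . 1 4 . . . .
  . . . . . . . . . . . .
  . . . . . . . . . . . .

Final: 0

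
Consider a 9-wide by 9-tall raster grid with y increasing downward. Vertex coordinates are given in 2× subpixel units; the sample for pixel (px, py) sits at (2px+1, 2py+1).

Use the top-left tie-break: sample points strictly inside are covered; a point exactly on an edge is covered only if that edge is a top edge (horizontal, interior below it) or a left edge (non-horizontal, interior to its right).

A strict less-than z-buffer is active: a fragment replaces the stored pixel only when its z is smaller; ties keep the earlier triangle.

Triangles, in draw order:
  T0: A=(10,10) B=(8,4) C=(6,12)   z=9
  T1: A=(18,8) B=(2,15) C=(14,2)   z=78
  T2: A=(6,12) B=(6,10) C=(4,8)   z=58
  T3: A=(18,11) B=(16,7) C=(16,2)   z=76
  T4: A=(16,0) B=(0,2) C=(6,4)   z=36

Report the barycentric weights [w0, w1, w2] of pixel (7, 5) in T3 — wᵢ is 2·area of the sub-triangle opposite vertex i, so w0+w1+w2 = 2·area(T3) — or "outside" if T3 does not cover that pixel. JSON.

T0:
  2·area = 28  (B↔C swapped to make it positive)
  edge (10, 10)→(6, 12): d=(-4,2) right/bottom  bias=-1
  edge (6, 12)→(8, 4): d=(2,-8) top-left  bias=+0
  edge (8, 4)→(10, 10): d=(2,6) right/bottom  bias=-1
    (3,0)@(7, 1): e=[42,-14,0] → ·  [on edge]
    (4,3)@(9, 7): e=[14,14,0] → ·  [on edge]
    (3,4)@(7, 9): e=[10,2,16] → █
    (4,4)@(9, 9): e=[6,18,4] → █
    (5,4)@(11, 9): e=[2,34,-8] → ·
    (3,5)@(7, 11): e=[2,6,20] → █
    (4,5)@(9, 11): e=[-2,22,8] → ·
    (3,6)@(7, 13): e=[-6,10,24] → ·
    (5,6)@(11, 13): e=[-14,42,0] → ·  [on edge]
  covered (3 px):
    · · · · · · · · ·
    · · · · · · · · ·
    · · · · · · · · ·
    · · · · · · · · ·
    · · · █ █ · · · ·
    · · · █ · · · · ·
    · · · · · · · · ·
    · · · · · · · · ·
    · · · · · · · · ·
T1:
  2·area = 124
  edge (18, 8)→(2, 15): d=(-16,7) right/bottom  bias=-1
  edge (2, 15)→(14, 2): d=(12,-13) top-left  bias=+0
  edge (14, 2)→(18, 8): d=(4,6) right/bottom  bias=-1
    (6,2)@(13, 5): e=[83,23,18] → █
    (7,2)@(15, 5): e=[69,49,6] → █
    (8,2)@(17, 5): e=[55,75,-6] → ·
    (5,3)@(11, 7): e=[65,21,38] → █
    (8,3)@(17, 7): e=[23,99,2] → █
    (4,4)@(9, 9): e=[47,19,58] → █
    (8,4)@(17, 9): e=[-9,123,10] → ·
    (3,5)@(7, 11): e=[29,17,78] → █
    (6,5)@(13, 11): e=[-13,95,42] → ·
    (7,5)@(15, 11): e=[-27,121,30] → ·
    (2,6)@(5, 13): e=[11,15,98] → █
    (3,6)@(7, 13): e=[-3,41,86] → ·
  covered (14 px):
    · · · · · · · · ·
    · · · · · · · · ·
    · · · · · · █ █ ·
    · · · · · █ █ █ █
    · · · · █ █ █ █ ·
    · · · █ █ █ · · ·
    · · █ · · · · · ·
    · · · · · · · · ·
    · · · · · · · · ·
T2:
  2·area = 4  (B↔C swapped to make it positive)
  edge (6, 12)→(4, 8): d=(-2,-4) top-left  bias=+0
  edge (4, 8)→(6, 10): d=(2,2) right/bottom  bias=-1
  edge (6, 10)→(6, 12): d=(0,2) right/bottom  bias=-1
    (0,2)@(1, 5): e=[-6,0,10] → ·  [on edge]
    (1,3)@(3, 7): e=[-2,0,6] → ·  [on edge]
    (2,4)@(5, 9): e=[2,0,2] → ·  [on edge]
    (3,5)@(7, 11): e=[6,0,-2] → ·  [on edge]
    (4,6)@(9, 13): e=[10,0,-6] → ·  [on edge]
    (5,7)@(11, 15): e=[14,0,-10] → ·  [on edge]
    (6,8)@(13, 17): e=[18,0,-14] → ·  [on edge]
  covered (0 px):
    · · · · · · · · ·
    · · · · · · · · ·
    · · · · · · · · ·
    · · · · · · · · ·
    · · · · · · · · ·
    · · · · · · · · ·
    · · · · · · · · ·
    · · · · · · · · ·
    · · · · · · · · ·
T3:
  2·area = 10
  edge (18, 11)→(16, 7): d=(-2,-4) top-left  bias=+0
  edge (16, 7)→(16, 2): d=(0,-5) top-left  bias=+0
  edge (16, 2)→(18, 11): d=(2,9) right/bottom  bias=-1
    (6,0)@(13, 1): e=[0,-15,25] → ·  [on edge]
    (7,2)@(15, 5): e=[0,-5,15] → ·  [on edge]
    (8,3)@(17, 7): e=[4,5,1] → █
    (8,4)@(17, 9): e=[0,5,5] → █  [on edge]
    (8,5)@(17, 11): e=[-4,5,9] → ·
  covered (2 px):
    · · · · · · · · ·
    · · · · · · · · ·
    · · · · · · · · ·
    · · · · · · · · █
    · · · · · · · · █
    · · · · · · · · ·
    · · · · · · · · ·
    · · · · · · · · ·
    · · · · · · · · ·
T4:
  2·area = 44  (B↔C swapped to make it positive)
  edge (16, 0)→(6, 4): d=(-10,4) right/bottom  bias=-1
  edge (6, 4)→(0, 2): d=(-6,-2) top-left  bias=+0
  edge (0, 2)→(16, 0): d=(16,-2) top-left  bias=+0
    (4,0)@(9, 1): e=[18,24,2] → █
    (5,0)@(11, 1): e=[10,28,6] → █
    (6,0)@(13, 1): e=[2,32,10] → █
    (7,0)@(15, 1): e=[-6,36,14] → ·
    (1,1)@(3, 3): e=[22,0,22] → █  [on edge]
    (2,1)@(5, 3): e=[14,4,26] → █
    (3,1)@(7, 3): e=[6,8,30] → █
    (4,1)@(9, 3): e=[-2,12,34] → ·
    (5,1)@(11, 3): e=[-10,16,38] → ·
    (6,1)@(13, 3): e=[-18,20,42] → ·
    (1,2)@(3, 5): e=[2,-12,54] → ·
    (2,2)@(5, 5): e=[-6,-8,58] → ·
    (4,2)@(9, 5): e=[-22,0,66] → ·  [on edge]
    (7,3)@(15, 7): e=[-66,0,110] → ·  [on edge]
  covered (6 px):
    · · · · █ █ █ · ·
    · █ █ █ · · · · ·
    · · · · · · · · ·
    · · · · · · · · ·
    · · · · · · · · ·
    · · · · · · · · ·
    · · · · · · · · ·
    · · · · · · · · ·
    · · · · · · · · ·

Answer: "outside"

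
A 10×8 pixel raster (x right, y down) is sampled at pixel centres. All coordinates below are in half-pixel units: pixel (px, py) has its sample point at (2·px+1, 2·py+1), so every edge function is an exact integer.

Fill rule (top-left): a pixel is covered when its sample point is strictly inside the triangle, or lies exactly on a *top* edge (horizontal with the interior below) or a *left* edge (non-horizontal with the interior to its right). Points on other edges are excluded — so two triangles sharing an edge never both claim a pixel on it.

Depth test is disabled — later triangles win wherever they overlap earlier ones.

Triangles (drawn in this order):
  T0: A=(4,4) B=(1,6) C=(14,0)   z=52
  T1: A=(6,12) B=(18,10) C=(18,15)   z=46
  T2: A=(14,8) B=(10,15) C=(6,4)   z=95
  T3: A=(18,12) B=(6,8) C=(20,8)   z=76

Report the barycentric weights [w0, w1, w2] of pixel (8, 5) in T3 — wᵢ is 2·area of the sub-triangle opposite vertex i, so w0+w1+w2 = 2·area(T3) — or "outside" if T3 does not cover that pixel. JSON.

T0:
  2·area = 8  (B↔C swapped to make it positive)
  edge (4, 4)→(14, 0): d=(10,-4) top-left  bias=+0
  edge (14, 0)→(1, 6): d=(-13,6) right/bottom  bias=-1
  edge (1, 6)→(4, 4): d=(3,-2) top-left  bias=+0
    (3,1)@(7, 3): e=[2,3,3] → #
    (4,1)@(9, 3): e=[10,-9,7] → ·
    (1,2)@(3, 5): e=[6,1,1] → #
    (2,2)@(5, 5): e=[14,-11,5] → ·
    (3,2)@(7, 5): e=[22,-23,9] → ·
    (1,3)@(3, 7): e=[26,-25,7] → ·
  covered (2 px):
    · · · · · · · · · ·
    · · · # · · · · · ·
    · # · · · · · · · ·
    · · · · · · · · · ·
    · · · · · · · · · ·
    · · · · · · · · · ·
    · · · · · · · · · ·
    · · · · · · · · · ·
T1:
  2·area = 60
  edge (6, 12)→(18, 10): d=(12,-2) top-left  bias=+0
  edge (18, 10)→(18, 15): d=(0,5) right/bottom  bias=-1
  edge (18, 15)→(6, 12): d=(-12,-3) top-left  bias=+0
    (6,5)@(13, 11): e=[2,25,33] → #
    (7,5)@(15, 11): e=[6,15,39] → #
    (8,5)@(17, 11): e=[10,5,45] → #
    (9,5)@(19, 11): e=[14,-5,51] → ·
    (5,6)@(11, 13): e=[22,35,3] → #
    (9,6)@(19, 13): e=[38,-5,27] → ·
    (5,7)@(11, 15): e=[46,35,-21] → ·
    (6,7)@(13, 15): e=[50,25,-15] → ·
    (7,7)@(15, 15): e=[54,15,-9] → ·
    (8,7)@(17, 15): e=[58,5,-3] → ·
  covered (7 px):
    · · · · · · · · · ·
    · · · · · · · · · ·
    · · · · · · · · · ·
    · · · · · · · · · ·
    · · · · · · · · · ·
    · · · · · · # # # ·
    · · · · · # # # # ·
    · · · · · · · · · ·
T2:
  2·area = 72
  edge (14, 8)→(10, 15): d=(-4,7) right/bottom  bias=-1
  edge (10, 15)→(6, 4): d=(-4,-11) top-left  bias=+0
  edge (6, 4)→(14, 8): d=(8,4) right/bottom  bias=-1
    (3,2)@(7, 5): e=[61,7,4] → #
    (4,2)@(9, 5): e=[47,29,-4] → ·
    (3,3)@(7, 7): e=[53,-1,20] → ·
    (4,3)@(9, 7): e=[39,21,12] → #
    (5,3)@(11, 7): e=[25,43,4] → #
    (6,3)@(13, 7): e=[11,65,-4] → ·
    (4,4)@(9, 9): e=[31,13,28] → #
    (6,4)@(13, 9): e=[3,57,12] → #
    (7,4)@(15, 9): e=[-11,79,4] → ·
    (4,5)@(9, 11): e=[23,5,44] → #
    (6,5)@(13, 11): e=[-5,49,28] → ·
    (4,6)@(9, 13): e=[15,-3,60] → ·
  covered (9 px):
    · · · · · · · · · ·
    · · · · · · · · · ·
    · · · # · · · · · ·
    · · · · # # · · · ·
    · · · · # # # · · ·
    · · · · # # · · · ·
    · · · · · # · · · ·
    · · · · · · · · · ·
T3:
  2·area = 56
  edge (18, 12)→(6, 8): d=(-12,-4) top-left  bias=+0
  edge (6, 8)→(20, 8): d=(14,0) top-left  bias=+0
  edge (20, 8)→(18, 12): d=(-2,4) right/bottom  bias=-1
    (1,3)@(3, 7): e=[0,-14,70] → ·  [on edge]
    (4,4)@(9, 9): e=[0,14,42] → #  [on edge]
    (5,4)@(11, 9): e=[8,14,34] → #
    (6,4)@(13, 9): e=[16,14,26] → #
    (7,4)@(15, 9): e=[24,14,18] → #
    (8,4)@(17, 9): e=[32,14,10] → #
    (9,4)@(19, 9): e=[40,14,2] → #
    (4,5)@(9, 11): e=[-24,42,38] → ·
    (5,5)@(11, 11): e=[-16,42,30] → ·
    (6,5)@(13, 11): e=[-8,42,22] → ·
    (7,5)@(15, 11): e=[0,42,14] → #  [on edge]
    (9,5)@(19, 11): e=[16,42,-2] → ·
  covered (8 px):
    · · · · · · · · · ·
    · · · · · · · · · ·
    · · · · · · · · · ·
    · · · · · · · · · ·
    · · · · # # # # # #
    · · · · · · · # # ·
    · · · · · · · · · ·
    · · · · · · · · · ·

Result: [42,6,8]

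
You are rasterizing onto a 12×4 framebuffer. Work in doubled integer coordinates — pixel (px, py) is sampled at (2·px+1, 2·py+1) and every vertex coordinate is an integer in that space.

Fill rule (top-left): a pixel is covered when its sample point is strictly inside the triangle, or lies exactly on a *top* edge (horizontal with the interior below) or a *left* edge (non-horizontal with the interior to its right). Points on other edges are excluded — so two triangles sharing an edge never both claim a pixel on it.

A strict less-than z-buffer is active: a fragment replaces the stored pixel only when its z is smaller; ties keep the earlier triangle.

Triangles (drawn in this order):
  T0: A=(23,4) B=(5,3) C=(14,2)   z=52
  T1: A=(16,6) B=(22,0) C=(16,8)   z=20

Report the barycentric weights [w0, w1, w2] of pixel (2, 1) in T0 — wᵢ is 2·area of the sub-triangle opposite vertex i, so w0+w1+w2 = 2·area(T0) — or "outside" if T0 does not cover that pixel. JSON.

T0:
  2·area = 27
  edge (23, 4)→(5, 3): d=(-18,-1) top-left  bias=+0
  edge (5, 3)→(14, 2): d=(9,-1) top-left  bias=+0
  edge (14, 2)→(23, 4): d=(9,2) right/bottom  bias=-1
    (11,0)@(23, 1): e=[54,0,-27] → ·  [on edge]
    (2,1)@(5, 3): e=[0,0,27] → #  [on edge]
    (3,1)@(7, 3): e=[2,2,23] → #
    (4,1)@(9, 3): e=[4,4,19] → #
    (5,1)@(11, 3): e=[6,6,15] → #
    (6,1)@(13, 3): e=[8,8,11] → #
    (7,1)@(15, 3): e=[10,10,7] → #
    (8,1)@(17, 3): e=[12,12,3] → #
    (9,1)@(19, 3): e=[14,14,-1] → ·
    (2,2)@(5, 5): e=[-36,18,45] → ·
    (3,2)@(7, 5): e=[-34,20,41] → ·
    (4,2)@(9, 5): e=[-32,22,37] → ·
  covered (7 px):
    · · · · · · · · · · · ·
    · · # # # # # # # · · ·
    · · · · · · · · · · · ·
    · · · · · · · · · · · ·
T1:
  2·area = 12
  edge (16, 6)→(22, 0): d=(6,-6) top-left  bias=+0
  edge (22, 0)→(16, 8): d=(-6,8) right/bottom  bias=-1
  edge (16, 8)→(16, 6): d=(0,-2) top-left  bias=+0
    (10,0)@(21, 1): e=[0,2,10] → #  [on edge]
    (11,0)@(23, 1): e=[12,-14,14] → ·
    (9,1)@(19, 3): e=[0,6,6] → #  [on edge]
    (10,1)@(21, 3): e=[12,-10,10] → ·
    (8,2)@(17, 5): e=[0,10,2] → #  [on edge]
    (9,2)@(19, 5): e=[12,-6,6] → ·
    (7,3)@(15, 7): e=[0,14,-2] → ·  [on edge]
    (8,3)@(17, 7): e=[12,-2,2] → ·
  covered (3 px):
    · · · · · · · · · · # ·
    · · · · · · · · · # · ·
    · · · · · · · · # · · ·
    · · · · · · · · · · · ·

Answer: [0,27,0]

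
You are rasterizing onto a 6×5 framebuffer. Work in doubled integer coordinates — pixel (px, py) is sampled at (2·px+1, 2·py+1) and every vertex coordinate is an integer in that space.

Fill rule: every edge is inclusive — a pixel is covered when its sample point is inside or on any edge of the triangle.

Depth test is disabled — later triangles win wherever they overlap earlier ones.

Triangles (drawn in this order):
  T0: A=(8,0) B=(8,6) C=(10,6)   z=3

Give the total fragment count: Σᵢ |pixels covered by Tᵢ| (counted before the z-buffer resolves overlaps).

T0:
  2·area = 12  (B↔C swapped to make it positive)
  edge (8, 0)→(10, 6): d=(2,6) inclusive
  edge (10, 6)→(8, 6): d=(-2,0) inclusive
  edge (8, 6)→(8, 0): d=(0,-6) inclusive
    (4,1)@(9, 3): e=[0,6,6] → X  [on edge]
    (5,1)@(11, 3): e=[-12,6,18] → .
    (4,2)@(9, 5): e=[4,2,6] → X
    (5,2)@(11, 5): e=[-8,2,18] → .
    (4,3)@(9, 7): e=[8,-2,6] → .
    (5,4)@(11, 9): e=[0,-6,18] → .  [on edge]
  covered (2 px):
    . . . . . .
    . . . . X .
    . . . . X .
    . . . . . .
    . . . . . .

Final: 2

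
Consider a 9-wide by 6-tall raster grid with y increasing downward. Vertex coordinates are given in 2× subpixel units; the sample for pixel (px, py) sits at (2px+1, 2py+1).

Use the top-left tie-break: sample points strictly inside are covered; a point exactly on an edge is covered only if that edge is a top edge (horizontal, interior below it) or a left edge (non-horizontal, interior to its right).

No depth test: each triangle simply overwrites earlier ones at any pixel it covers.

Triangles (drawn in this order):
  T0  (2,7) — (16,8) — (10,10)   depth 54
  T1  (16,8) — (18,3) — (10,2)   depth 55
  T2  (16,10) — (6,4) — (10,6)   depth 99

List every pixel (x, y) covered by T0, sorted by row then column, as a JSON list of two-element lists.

T0:
  2·area = 34
  edge (2, 7)→(16, 8): d=(14,1) right/bottom  bias=-1
  edge (16, 8)→(10, 10): d=(-6,2) right/bottom  bias=-1
  edge (10, 10)→(2, 7): d=(-8,-3) top-left  bias=+0
    (4,4)@(9, 9): e=[21,8,5] → X
    (5,4)@(11, 9): e=[19,4,11] → X
    (6,4)@(13, 9): e=[17,0,17] → .  [on edge]
    (3,5)@(7, 11): e=[51,0,-17] → .  [on edge]
    (4,5)@(9, 11): e=[49,-4,-11] → .
    (5,5)@(11, 11): e=[47,-8,-5] → .
  covered (2 px):
    . . . . . . . . .
    . . . . . . . . .
    . . . . . . . . .
    . . . . . . . . .
    . . . . X X . . .
    . . . . . . . . .
T1:
  2·area = 42  (B↔C swapped to make it positive)
  edge (16, 8)→(10, 2): d=(-6,-6) top-left  bias=+0
  edge (10, 2)→(18, 3): d=(8,1) right/bottom  bias=-1
  edge (18, 3)→(16, 8): d=(-2,5) right/bottom  bias=-1
    (4,0)@(9, 1): e=[0,-7,49] → .  [on edge]
    (5,1)@(11, 3): e=[0,7,35] → X  [on edge]
    (6,1)@(13, 3): e=[12,5,25] → X
    (7,1)@(15, 3): e=[24,3,15] → X
    (8,1)@(17, 3): e=[36,1,5] → X
    (5,2)@(11, 5): e=[-12,23,31] → .
    (6,2)@(13, 5): e=[0,21,21] → X  [on edge]
    (6,3)@(13, 7): e=[-12,37,17] → .
    (7,3)@(15, 7): e=[0,35,7] → X  [on edge]
    (8,3)@(17, 7): e=[12,33,-3] → .
    (7,4)@(15, 9): e=[-12,51,3] → .
    (8,4)@(17, 9): e=[0,49,-7] → .  [on edge]
  covered (8 px):
    . . . . . . . . .
    . . . . . X X X X
    . . . . . . X X X
    . . . . . . . X .
    . . . . . . . . .
    . . . . . . . . .
T2:
  2·area = 4
  edge (16, 10)→(6, 4): d=(-10,-6) top-left  bias=+0
  edge (6, 4)→(10, 6): d=(4,2) right/bottom  bias=-1
  edge (10, 6)→(16, 10): d=(6,4) right/bottom  bias=-1
    (0,0)@(1, 1): e=[0,-2,6] → .  [on edge]
    (5,3)@(11, 7): e=[0,2,2] → X  [on edge]
    (6,3)@(13, 7): e=[12,-2,-6] → .
    (5,4)@(11, 9): e=[-20,10,14] → .
  covered (1 px):
    . . . . . . . . .
    . . . . . . . . .
    . . . . . . . . .
    . . . . . X . . .
    . . . . . . . . .
    . . . . . . . . .

Final: [[4,4],[5,4]]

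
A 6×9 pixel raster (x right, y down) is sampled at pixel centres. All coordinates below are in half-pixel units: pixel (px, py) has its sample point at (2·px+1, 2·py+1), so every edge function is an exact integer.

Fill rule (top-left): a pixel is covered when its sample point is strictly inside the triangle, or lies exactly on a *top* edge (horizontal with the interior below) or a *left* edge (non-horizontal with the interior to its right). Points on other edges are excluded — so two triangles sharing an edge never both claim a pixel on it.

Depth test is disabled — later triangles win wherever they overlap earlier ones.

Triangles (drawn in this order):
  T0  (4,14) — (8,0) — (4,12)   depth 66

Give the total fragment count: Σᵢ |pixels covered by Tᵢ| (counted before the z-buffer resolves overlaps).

T0:
  2·area = 8  (B↔C swapped to make it positive)
  edge (4, 14)→(4, 12): d=(0,-2) top-left  bias=+0
  edge (4, 12)→(8, 0): d=(4,-12) top-left  bias=+0
  edge (8, 0)→(4, 14): d=(-4,14) right/bottom  bias=-1
    (3,1)@(7, 3): e=[6,0,2] → X  [on edge]
    (4,1)@(9, 3): e=[10,24,-26] → .
    (3,2)@(7, 5): e=[6,8,-6] → .
    (2,4)@(5, 9): e=[2,0,6] → X  [on edge]
    (3,4)@(7, 9): e=[6,24,-22] → .
    (2,5)@(5, 11): e=[2,8,-2] → .
    (1,7)@(3, 15): e=[-2,0,10] → .  [on edge]
  covered (2 px):
    . . . . . .
    . . . X . .
    . . . . . .
    . . . . . .
    . . X . . .
    . . . . . .
    . . . . . .
    . . . . . .
    . . . . . .

Result: 2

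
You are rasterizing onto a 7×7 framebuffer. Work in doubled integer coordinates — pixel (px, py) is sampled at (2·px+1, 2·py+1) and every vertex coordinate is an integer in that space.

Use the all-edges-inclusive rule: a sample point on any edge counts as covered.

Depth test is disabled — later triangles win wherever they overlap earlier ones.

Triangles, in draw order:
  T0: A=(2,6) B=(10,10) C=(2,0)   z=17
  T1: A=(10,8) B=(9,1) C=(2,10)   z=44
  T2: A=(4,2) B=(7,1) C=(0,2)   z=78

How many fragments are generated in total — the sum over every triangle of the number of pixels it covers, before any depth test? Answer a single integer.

T0:
  2·area = 48  (B↔C swapped to make it positive)
  edge (2, 6)→(2, 0): d=(0,-6) inclusive
  edge (2, 0)→(10, 10): d=(8,10) inclusive
  edge (10, 10)→(2, 6): d=(-8,-4) inclusive
    (1,1)@(3, 3): e=[6,14,28] → #
    (2,1)@(5, 3): e=[18,-6,36] → ·
    (1,2)@(3, 5): e=[6,30,12] → #
    (2,2)@(5, 5): e=[18,10,20] → #
    (3,2)@(7, 5): e=[30,-10,28] → ·
    (1,3)@(3, 7): e=[6,46,-4] → ·
    (2,3)@(5, 7): e=[18,26,4] → #
    (3,3)@(7, 7): e=[30,6,12] → #
    (4,3)@(9, 7): e=[42,-14,20] → ·
    (2,4)@(5, 9): e=[18,42,-12] → ·
    (3,4)@(7, 9): e=[30,22,-4] → ·
    (4,4)@(9, 9): e=[42,2,4] → #
  covered (6 px):
    · · · · · · ·
    · # · · · · ·
    · # # · · · ·
    · · # # · · ·
    · · · · # · ·
    · · · · · · ·
    · · · · · · ·
T1:
  2·area = 58  (B↔C swapped to make it positive)
  edge (10, 8)→(2, 10): d=(-8,2) inclusive
  edge (2, 10)→(9, 1): d=(7,-9) inclusive
  edge (9, 1)→(10, 8): d=(1,7) inclusive
    (4,0)@(9, 1): e=[58,0,0] → #  [on edge]
    (5,0)@(11, 1): e=[54,18,-14] → ·
    (4,1)@(9, 3): e=[42,14,2] → #
    (5,1)@(11, 3): e=[38,32,-12] → ·
    (3,2)@(7, 5): e=[30,10,18] → #
    (5,2)@(11, 5): e=[22,46,-10] → ·
    (2,3)@(5, 7): e=[18,6,34] → #
    (5,3)@(11, 7): e=[6,60,-8] → ·
    (1,4)@(3, 9): e=[6,2,50] → #
    (3,4)@(7, 9): e=[-2,38,22] → ·
    (4,4)@(9, 9): e=[-6,56,8] → ·
    (1,5)@(3, 11): e=[-10,16,52] → ·
  covered (9 px):
    · · · · # · ·
    · · · · # · ·
    · · · # # · ·
    · · # # # · ·
    · # # · · · ·
    · · · · · · ·
    · · · · · · ·
T2:
  2·area = 4  (B↔C swapped to make it positive)
  edge (4, 2)→(0, 2): d=(-4,0) inclusive
  edge (0, 2)→(7, 1): d=(7,-1) inclusive
  edge (7, 1)→(4, 2): d=(-3,1) inclusive
    (3,0)@(7, 1): e=[4,0,0] → #  [on edge]
    (4,0)@(9, 1): e=[4,2,-2] → ·
    (0,1)@(1, 3): e=[-4,8,0] → ·  [on edge]
    (3,1)@(7, 3): e=[-4,14,-6] → ·
  covered (1 px):
    · · · # · · ·
    · · · · · · ·
    · · · · · · ·
    · · · · · · ·
    · · · · · · ·
    · · · · · · ·
    · · · · · · ·

Answer: 16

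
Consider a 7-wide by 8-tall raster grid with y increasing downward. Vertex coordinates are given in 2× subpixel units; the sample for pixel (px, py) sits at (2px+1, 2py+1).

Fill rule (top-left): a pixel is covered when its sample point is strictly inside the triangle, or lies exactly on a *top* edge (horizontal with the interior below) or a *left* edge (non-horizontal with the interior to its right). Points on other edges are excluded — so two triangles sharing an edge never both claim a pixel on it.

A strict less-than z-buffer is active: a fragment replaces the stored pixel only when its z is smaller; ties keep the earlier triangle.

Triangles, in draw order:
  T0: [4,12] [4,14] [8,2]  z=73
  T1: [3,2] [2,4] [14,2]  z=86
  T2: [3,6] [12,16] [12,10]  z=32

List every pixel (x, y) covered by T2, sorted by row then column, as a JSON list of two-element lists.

T0:
  2·area = 8  (B↔C swapped to make it positive)
  edge (4, 12)→(8, 2): d=(4,-10) top-left  bias=+0
  edge (8, 2)→(4, 14): d=(-4,12) right/bottom  bias=-1
  edge (4, 14)→(4, 12): d=(0,-2) top-left  bias=+0
    (3,2)@(7, 5): e=[2,0,6] → .  [on edge]
    (2,5)@(5, 11): e=[6,0,2] → .  [on edge]
  covered (0 px):
    . . . . . . .
    . . . . . . .
    . . . . . . .
    . . . . . . .
    . . . . . . .
    . . . . . . .
    . . . . . . .
    . . . . . . .
T1:
  2·area = 22  (B↔C swapped to make it positive)
  edge (3, 2)→(14, 2): d=(11,0) top-left  bias=+0
  edge (14, 2)→(2, 4): d=(-12,2) right/bottom  bias=-1
  edge (2, 4)→(3, 2): d=(1,-2) top-left  bias=+0
    (1,1)@(3, 3): e=[11,10,1] → X
    (2,1)@(5, 3): e=[11,6,5] → X
    (3,1)@(7, 3): e=[11,2,9] → X
    (4,1)@(9, 3): e=[11,-2,13] → .
    (1,2)@(3, 5): e=[33,-14,3] → .
    (2,2)@(5, 5): e=[33,-18,7] → .
    (3,2)@(7, 5): e=[33,-22,11] → .
  covered (3 px):
    . . . . . . .
    . X X X . . .
    . . . . . . .
    . . . . . . .
    . . . . . . .
    . . . . . . .
    . . . . . . .
    . . . . . . .
T2:
  2·area = 54  (B↔C swapped to make it positive)
  edge (3, 6)→(12, 10): d=(9,4) right/bottom  bias=-1
  edge (12, 10)→(12, 16): d=(0,6) right/bottom  bias=-1
  edge (12, 16)→(3, 6): d=(-9,-10) top-left  bias=+0
    (2,3)@(5, 7): e=[1,42,11] → X
    (3,3)@(7, 7): e=[-7,30,31] → .
    (2,4)@(5, 9): e=[19,42,-7] → .
    (3,4)@(7, 9): e=[11,30,13] → X
    (4,4)@(9, 9): e=[3,18,33] → X
    (5,4)@(11, 9): e=[-5,6,53] → .
    (3,5)@(7, 11): e=[29,30,-5] → .
    (4,5)@(9, 11): e=[21,18,15] → X
    (5,5)@(11, 11): e=[13,6,35] → X
    (6,5)@(13, 11): e=[5,-6,55] → .
    (4,6)@(9, 13): e=[39,18,-3] → .
    (5,6)@(11, 13): e=[31,6,17] → X
  covered (6 px):
    . . . . . . .
    . . . . . . .
    . . . . . . .
    . . X . . . .
    . . . X X . .
    . . . . X X .
    . . . . . X .
    . . . . . . .

Result: [[2,3],[3,4],[4,4],[4,5],[5,5],[5,6]]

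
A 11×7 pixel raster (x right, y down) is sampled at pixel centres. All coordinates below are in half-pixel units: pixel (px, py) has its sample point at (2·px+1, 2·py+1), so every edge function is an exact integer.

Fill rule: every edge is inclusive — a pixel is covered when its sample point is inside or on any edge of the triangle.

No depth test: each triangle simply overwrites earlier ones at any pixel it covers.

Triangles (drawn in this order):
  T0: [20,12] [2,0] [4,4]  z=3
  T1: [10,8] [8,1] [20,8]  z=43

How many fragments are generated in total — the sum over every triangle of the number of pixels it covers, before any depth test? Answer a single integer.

T0:
  2·area = 48  (B↔C swapped to make it positive)
  edge (20, 12)→(4, 4): d=(-16,-8) inclusive
  edge (4, 4)→(2, 0): d=(-2,-4) inclusive
  edge (2, 0)→(20, 12): d=(18,12) inclusive
    (1,0)@(3, 1): e=[40,2,6] → █
    (2,0)@(5, 1): e=[56,10,-18] → ·
    (1,1)@(3, 3): e=[8,-2,42] → ·
    (2,1)@(5, 3): e=[24,6,18] → █
    (3,1)@(7, 3): e=[40,14,-6] → ·
    (2,2)@(5, 5): e=[-8,2,54] → ·
    (3,2)@(7, 5): e=[8,10,30] → █
    (4,2)@(9, 5): e=[24,18,6] → █
    (5,2)@(11, 5): e=[40,26,-18] → ·
    (3,3)@(7, 7): e=[-24,6,66] → ·
    (4,3)@(9, 7): e=[-8,14,42] → ·
    (5,3)@(11, 7): e=[8,22,18] → █
  covered (6 px):
    · █ · · · · · · · · ·
    · · █ · · · · · · · ·
    · · · █ █ · · · · · ·
    · · · · · █ · · · · ·
    · · · · · · · █ · · ·
    · · · · · · · · · · ·
    · · · · · · · · · · ·
T1:
  2·area = 70
  edge (10, 8)→(8, 1): d=(-2,-7) inclusive
  edge (8, 1)→(20, 8): d=(12,7) inclusive
  edge (20, 8)→(10, 8): d=(-10,0) inclusive
    (4,1)@(9, 3): e=[3,17,50] → █
    (5,1)@(11, 3): e=[17,3,50] → █
    (6,1)@(13, 3): e=[31,-11,50] → ·
    (4,2)@(9, 5): e=[-1,41,30] → ·
    (5,2)@(11, 5): e=[13,27,30] → █
    (6,2)@(13, 5): e=[27,13,30] → █
    (7,2)@(15, 5): e=[41,-1,30] → ·
    (5,3)@(11, 7): e=[9,51,10] → █
    (7,3)@(15, 7): e=[37,23,10] → █
    (8,3)@(17, 7): e=[51,9,10] → █
    (9,3)@(19, 7): e=[65,-5,10] → ·
    (5,4)@(11, 9): e=[5,75,-10] → ·
  covered (8 px):
    · · · · · · · · · · ·
    · · · · █ █ · · · · ·
    · · · · · █ █ · · · ·
    · · · · · █ █ █ █ · ·
    · · · · · · · · · · ·
    · · · · · · · · · · ·
    · · · · · · · · · · ·

Result: 14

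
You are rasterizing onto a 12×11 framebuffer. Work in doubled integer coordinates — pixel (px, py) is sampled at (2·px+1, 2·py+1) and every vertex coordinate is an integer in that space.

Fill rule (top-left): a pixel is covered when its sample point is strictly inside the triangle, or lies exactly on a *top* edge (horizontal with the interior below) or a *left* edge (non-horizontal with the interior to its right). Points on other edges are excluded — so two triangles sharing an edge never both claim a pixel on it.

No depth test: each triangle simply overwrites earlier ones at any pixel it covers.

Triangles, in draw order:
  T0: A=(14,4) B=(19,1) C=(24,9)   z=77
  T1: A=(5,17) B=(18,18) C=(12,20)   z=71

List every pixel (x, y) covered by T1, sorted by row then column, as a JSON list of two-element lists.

T0:
  2·area = 55
  edge (14, 4)→(19, 1): d=(5,-3) top-left  bias=+0
  edge (19, 1)→(24, 9): d=(5,8) right/bottom  bias=-1
  edge (24, 9)→(14, 4): d=(-10,-5) top-left  bias=+0
    (9,0)@(19, 1): e=[0,0,55] → ·  [on edge]
    (8,1)@(17, 3): e=[4,26,25] → #
    (9,1)@(19, 3): e=[10,10,35] → #
    (10,1)@(21, 3): e=[16,-6,45] → ·
    (8,2)@(17, 5): e=[14,36,5] → #
    (10,2)@(21, 5): e=[26,4,25] → #
    (11,2)@(23, 5): e=[32,-12,35] → ·
    (4,3)@(9, 7): e=[0,110,-55] → ·  [on edge]
    (8,3)@(17, 7): e=[24,46,-15] → ·
    (9,3)@(19, 7): e=[30,30,-5] → ·
    (10,3)@(21, 7): e=[36,14,5] → #
    (11,3)@(23, 7): e=[42,-2,15] → ·
  covered (6 px):
    · · · · · · · · · · · ·
    · · · · · · · · # # · ·
    · · · · · · · · # # # ·
    · · · · · · · · · · # ·
    · · · · · · · · · · · ·
    · · · · · · · · · · · ·
    · · · · · · · · · · · ·
    · · · · · · · · · · · ·
    · · · · · · · · · · · ·
    · · · · · · · · · · · ·
    · · · · · · · · · · · ·
T1:
  2·area = 32
  edge (5, 17)→(18, 18): d=(13,1) right/bottom  bias=-1
  edge (18, 18)→(12, 20): d=(-6,2) right/bottom  bias=-1
  edge (12, 20)→(5, 17): d=(-7,-3) top-left  bias=+0
    (2,8)@(5, 17): e=[0,32,0] → ·  [on edge]
    (10,8)@(21, 17): e=[-16,0,48] → ·  [on edge]
    (5,9)@(11, 19): e=[20,8,4] → #
    (6,9)@(13, 19): e=[18,4,10] → #
    (7,9)@(15, 19): e=[16,0,16] → ·  [on edge]
    (4,10)@(9, 21): e=[48,0,-16] → ·  [on edge]
    (5,10)@(11, 21): e=[46,-4,-10] → ·
    (6,10)@(13, 21): e=[44,-8,-4] → ·
  covered (2 px):
    · · · · · · · · · · · ·
    · · · · · · · · · · · ·
    · · · · · · · · · · · ·
    · · · · · · · · · · · ·
    · · · · · · · · · · · ·
    · · · · · · · · · · · ·
    · · · · · · · · · · · ·
    · · · · · · · · · · · ·
    · · · · · · · · · · · ·
    · · · · · # # · · · · ·
    · · · · · · · · · · · ·

Final: [[5,9],[6,9]]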